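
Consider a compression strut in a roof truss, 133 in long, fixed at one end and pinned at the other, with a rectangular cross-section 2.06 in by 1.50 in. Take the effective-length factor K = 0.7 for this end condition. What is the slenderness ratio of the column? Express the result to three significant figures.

For a rectangle r_min = b/√12 = 1.50/√12 = 0.4330 in
L_e = K·L = 0.7 × 133 = 93.10 in
λ = L_e / r_min = 93.100 / 0.4330 = 215

λ ≈ 215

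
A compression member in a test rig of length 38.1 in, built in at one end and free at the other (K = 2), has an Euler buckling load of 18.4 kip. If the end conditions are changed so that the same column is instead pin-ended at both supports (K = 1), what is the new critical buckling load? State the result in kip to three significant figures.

P_cr ≈ 73.6 kip

P_cr ∝ 1/K², so P_cr,new = P_cr,old × (K_old/K_new)² = 18.4 × (2/1)²
= 18.4 × 4.000 = 73.6 kip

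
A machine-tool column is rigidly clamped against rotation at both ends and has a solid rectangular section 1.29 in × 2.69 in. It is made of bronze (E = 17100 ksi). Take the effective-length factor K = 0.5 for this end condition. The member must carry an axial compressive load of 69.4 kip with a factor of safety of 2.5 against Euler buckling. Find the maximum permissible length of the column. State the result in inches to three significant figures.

L_max ≈ 43.3 in

Buckling occurs about the weak axis: I_min = h·b³/12 with b = 1.29 in (the shorter side).
I_min = 2.69×1.29³/12 = 0.4812 in⁴
Required critical load P_cr = n·P = 2.5 × 69.4 = 173.5 kip = 1.735×10^5 lb
From P_cr = π²EI/(K·L)²:  L = (1/K)·√(π²EI/P_cr) = (1/0.5)·√(π²×1.71×10^7×0.4812/1.735×10^5)
L = 43.3 in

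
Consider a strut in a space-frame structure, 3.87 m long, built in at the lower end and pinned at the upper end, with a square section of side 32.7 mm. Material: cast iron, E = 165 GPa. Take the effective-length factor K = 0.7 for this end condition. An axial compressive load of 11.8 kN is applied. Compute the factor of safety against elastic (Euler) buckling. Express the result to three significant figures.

n ≈ 1.79

I = a⁴/12 = 32.7⁴/12 = 9.528×10^4 mm⁴
I = 9.528×10^4 mm⁴ = 9.528×10^-8 m⁴
Effective length L_e = K·L = 0.7 × 3.87 = 2.709 m
P_cr = π²EI / L_e² = π² × 165×10⁹ × 9.528×10^-8 / 2.709² = 2.114×10^4 N
Factor of safety n = P_cr / P = 21.143 / 11.8 = 1.79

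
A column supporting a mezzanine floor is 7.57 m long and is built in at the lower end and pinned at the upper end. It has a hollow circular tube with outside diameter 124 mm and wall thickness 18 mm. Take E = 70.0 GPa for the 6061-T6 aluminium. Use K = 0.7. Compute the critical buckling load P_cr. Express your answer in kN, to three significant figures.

P_cr ≈ 213 kN

Inner diameter d_i = 124 − 2×18 = 88.00 mm
I = π(d_o⁴ − d_i⁴)/64 = π(124⁴ − 88.00⁴)/64 = 8.662×10^6 mm⁴
I = 8.662×10^6 mm⁴ = 8.662×10^-6 m⁴
Effective length L_e = K·L = 0.7 × 7.57 = 5.299 m
P_cr = π²EI / L_e² = π² × 70.0×10⁹ × 8.662×10^-6 / 5.299² = 2.131×10^5 N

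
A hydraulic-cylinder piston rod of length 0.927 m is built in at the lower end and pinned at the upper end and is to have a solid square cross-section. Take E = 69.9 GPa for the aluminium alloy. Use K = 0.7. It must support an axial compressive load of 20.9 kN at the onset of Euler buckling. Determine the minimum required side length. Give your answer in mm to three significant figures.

a ≈ 19.8 mm

L_e = K·L = 0.7 × 0.927 = 0.6489 m
Required I = P_cr·L_e²/(π²E) = 2.090×10^4 × 0.6489² / (π² × 6.99×10^10) = 1.276×10^-8 m⁴
I_req = 1.276×10^4 mm⁴
Solid square: I = a⁴/12  ⇒  a = (12I)^(1/4) = (12×1.276×10^4)^(1/4) = 19.8 mm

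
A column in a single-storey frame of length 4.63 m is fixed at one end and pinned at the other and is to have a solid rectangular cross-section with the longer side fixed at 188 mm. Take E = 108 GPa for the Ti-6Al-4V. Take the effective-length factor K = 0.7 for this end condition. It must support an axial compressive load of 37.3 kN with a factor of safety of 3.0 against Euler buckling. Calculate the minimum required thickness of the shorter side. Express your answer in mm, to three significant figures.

Required P_cr = n·P = 3.0 × 37.3 = 111.9 kN
L_e = K·L = 0.7 × 4.63 = 3.241 m
Required I = P_cr·L_e²/(π²E) = 1.119×10^5 × 3.241² / (π² × 1.08×10^11) = 1.103×10^-6 m⁴
I_req = 1.103×10^6 mm⁴
Rectangle, weak axis: I_min = h·b³/12 with h = 188 mm fixed  ⇒  b = (12I/h)^(1/3) = 41.3 mm

b ≈ 41.3 mm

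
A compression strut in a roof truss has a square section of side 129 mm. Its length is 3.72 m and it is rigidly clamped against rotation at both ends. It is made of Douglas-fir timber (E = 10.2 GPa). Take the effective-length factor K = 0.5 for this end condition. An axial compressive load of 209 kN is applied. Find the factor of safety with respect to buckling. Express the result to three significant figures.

I = a⁴/12 = 129⁴/12 = 2.308×10^7 mm⁴
I = 2.308×10^7 mm⁴ = 2.308×10^-5 m⁴
Effective length L_e = K·L = 0.5 × 3.72 = 1.860 m
P_cr = π²EI / L_e² = π² × 10.2×10⁹ × 2.308×10^-5 / 1.860² = 6.715×10^5 N
Factor of safety n = P_cr / P = 671.51 / 209 = 3.21

n ≈ 3.21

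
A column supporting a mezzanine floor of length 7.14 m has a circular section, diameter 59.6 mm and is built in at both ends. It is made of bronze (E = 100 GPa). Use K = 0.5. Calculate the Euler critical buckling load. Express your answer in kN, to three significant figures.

P_cr ≈ 48.0 kN

I = πd⁴/64 = π×59.6⁴/64 = 6.194×10^5 mm⁴
I = 6.194×10^5 mm⁴ = 6.194×10^-7 m⁴
Effective length L_e = K·L = 0.5 × 7.14 = 3.570 m
P_cr = π²EI / L_e² = π² × 100×10⁹ × 6.194×10^-7 / 3.570² = 4.796×10^4 N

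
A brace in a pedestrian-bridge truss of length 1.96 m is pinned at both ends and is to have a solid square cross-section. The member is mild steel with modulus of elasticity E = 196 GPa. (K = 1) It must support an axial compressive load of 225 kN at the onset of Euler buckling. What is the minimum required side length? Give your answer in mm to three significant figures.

a ≈ 48.1 mm

L_e = K·L = 1 × 1.96 = 1.960 m
Required I = P_cr·L_e²/(π²E) = 2.250×10^5 × 1.960² / (π² × 1.96×10^11) = 4.468×10^-7 m⁴
I_req = 4.468×10^5 mm⁴
Solid square: I = a⁴/12  ⇒  a = (12I)^(1/4) = (12×4.468×10^5)^(1/4) = 48.1 mm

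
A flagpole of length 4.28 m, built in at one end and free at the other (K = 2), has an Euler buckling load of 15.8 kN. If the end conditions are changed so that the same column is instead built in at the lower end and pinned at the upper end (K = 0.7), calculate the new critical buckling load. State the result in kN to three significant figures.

P_cr ≈ 129 kN

P_cr ∝ 1/K², so P_cr,new = P_cr,old × (K_old/K_new)² = 15.8 × (2/0.7)²
= 15.8 × 8.163 = 129 kN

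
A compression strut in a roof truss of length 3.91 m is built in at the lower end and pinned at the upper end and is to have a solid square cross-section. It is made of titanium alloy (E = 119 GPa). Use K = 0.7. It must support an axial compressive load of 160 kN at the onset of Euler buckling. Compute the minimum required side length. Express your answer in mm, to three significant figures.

L_e = K·L = 0.7 × 3.91 = 2.737 m
Required I = P_cr·L_e²/(π²E) = 1.600×10^5 × 2.737² / (π² × 1.19×10^11) = 1.021×10^-6 m⁴
I_req = 1.021×10^6 mm⁴
Solid square: I = a⁴/12  ⇒  a = (12I)^(1/4) = (12×1.021×10^6)^(1/4) = 59.2 mm

a ≈ 59.2 mm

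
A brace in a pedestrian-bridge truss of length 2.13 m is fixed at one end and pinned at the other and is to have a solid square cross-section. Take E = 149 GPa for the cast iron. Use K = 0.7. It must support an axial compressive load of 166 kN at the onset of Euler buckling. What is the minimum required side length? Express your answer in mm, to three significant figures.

L_e = K·L = 0.7 × 2.13 = 1.491 m
Required I = P_cr·L_e²/(π²E) = 1.660×10^5 × 1.491² / (π² × 1.49×10^11) = 2.509×10^-7 m⁴
I_req = 2.509×10^5 mm⁴
Solid square: I = a⁴/12  ⇒  a = (12I)^(1/4) = (12×2.509×10^5)^(1/4) = 41.7 mm

a ≈ 41.7 mm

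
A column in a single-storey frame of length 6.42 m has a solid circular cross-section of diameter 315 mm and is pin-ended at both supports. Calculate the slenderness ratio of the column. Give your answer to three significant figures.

For a solid circle r = d/4 = 315/4 = 78.75 mm
L_e = K·L = 1 × 6.42 m = 6.420 m = 6420.0 mm
λ = L_e / r_min = 6420.0 / 78.75 = 81.5

λ ≈ 81.5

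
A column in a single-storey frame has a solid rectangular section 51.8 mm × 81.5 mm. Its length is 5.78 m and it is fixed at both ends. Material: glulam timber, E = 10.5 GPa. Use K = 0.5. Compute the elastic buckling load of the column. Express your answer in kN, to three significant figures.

Buckling occurs about the weak axis: I_min = h·b³/12 with b = 51.8 mm (the shorter side).
I_min = 81.5×51.8³/12 = 9.440×10^5 mm⁴
I = 9.440×10^5 mm⁴ = 9.440×10^-7 m⁴
Effective length L_e = K·L = 0.5 × 5.78 = 2.890 m
P_cr = π²EI / L_e² = π² × 10.5×10⁹ × 9.440×10^-7 / 2.890² = 1.171×10^4 N

P_cr ≈ 11.7 kN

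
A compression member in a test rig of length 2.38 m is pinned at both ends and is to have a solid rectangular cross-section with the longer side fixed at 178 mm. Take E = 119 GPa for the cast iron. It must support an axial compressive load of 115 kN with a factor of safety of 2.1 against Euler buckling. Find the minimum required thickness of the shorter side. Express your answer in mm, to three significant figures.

b ≈ 42.8 mm

Required P_cr = n·P = 2.1 × 115 = 241.5 kN
L_e = K·L = 1 × 2.38 = 2.380 m
Required I = P_cr·L_e²/(π²E) = 2.415×10^5 × 2.380² / (π² × 1.19×10^11) = 1.165×10^-6 m⁴
I_req = 1.165×10^6 mm⁴
Rectangle, weak axis: I_min = h·b³/12 with h = 178 mm fixed  ⇒  b = (12I/h)^(1/3) = 42.8 mm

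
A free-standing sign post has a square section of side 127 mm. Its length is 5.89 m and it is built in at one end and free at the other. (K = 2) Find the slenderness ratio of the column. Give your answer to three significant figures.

I = a⁴/12 = 127⁴/12 = 2.168×10^7 mm⁴
A = 1.613×10^4 mm²;  r_min = √(I/A) = √(2.168×10^7/1.613×10^4) = 36.66 mm
L_e = K·L = 2 × 5.89 m = 11.78 m = 11780 mm
λ = L_e / r_min = 11780 / 36.66 = 321

λ ≈ 321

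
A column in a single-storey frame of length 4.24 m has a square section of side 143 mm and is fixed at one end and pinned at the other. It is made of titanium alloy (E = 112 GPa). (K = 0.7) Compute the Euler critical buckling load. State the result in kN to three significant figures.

P_cr ≈ 4370 kN

I = a⁴/12 = 143⁴/12 = 3.485×10^7 mm⁴
I = 3.485×10^7 mm⁴ = 3.485×10^-5 m⁴
Effective length L_e = K·L = 0.7 × 4.24 = 2.968 m
P_cr = π²EI / L_e² = π² × 112×10⁹ × 3.485×10^-5 / 2.968² = 4.373×10^6 N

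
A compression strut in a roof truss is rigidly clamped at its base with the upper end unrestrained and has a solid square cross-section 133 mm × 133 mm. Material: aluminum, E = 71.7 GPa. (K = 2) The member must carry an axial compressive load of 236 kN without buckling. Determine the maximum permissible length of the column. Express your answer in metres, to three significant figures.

L_max ≈ 4.42 m

I = a⁴/12 = 133⁴/12 = 2.608×10^7 mm⁴
I = 2.608×10^-5 m⁴
At the buckling limit P_cr = P = 2.360×10^5 N
From P_cr = π²EI/(K·L)²:  L = (1/K)·√(π²EI/P_cr) = (1/2)·√(π²×7.17×10^10×2.608×10^-5/2.360×10^5)
L = 4.42 m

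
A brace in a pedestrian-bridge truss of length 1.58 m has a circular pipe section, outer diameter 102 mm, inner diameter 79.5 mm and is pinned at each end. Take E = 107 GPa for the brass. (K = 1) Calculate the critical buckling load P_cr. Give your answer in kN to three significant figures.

d_o = 102 mm, d_i = 79.5 mm
I = π(d_o⁴ − d_i⁴)/64 = π(102⁴ − 79.50⁴)/64 = 3.353×10^6 mm⁴
I = 3.353×10^6 mm⁴ = 3.353×10^-6 m⁴
Effective length L_e = K·L = 1 × 1.58 = 1.580 m
P_cr = π²EI / L_e² = π² × 107×10⁹ × 3.353×10^-6 / 1.580² = 1.418×10^6 N

P_cr ≈ 1420 kN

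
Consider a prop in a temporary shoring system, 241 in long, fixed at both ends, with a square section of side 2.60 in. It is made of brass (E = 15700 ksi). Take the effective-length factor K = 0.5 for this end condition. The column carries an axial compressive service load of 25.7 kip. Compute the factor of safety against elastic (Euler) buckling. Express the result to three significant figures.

I = a⁴/12 = 2.60⁴/12 = 3.808 in⁴
Effective length L_e = K·L = 0.5 × 241 = 120.5 in
P_cr = π²EI / L_e² = π² × 15700×10³ × 3.808 / 120.5² = 4.064×10^4 lb
Factor of safety n = P_cr / P = 40.638 / 25.7 = 1.58

n ≈ 1.58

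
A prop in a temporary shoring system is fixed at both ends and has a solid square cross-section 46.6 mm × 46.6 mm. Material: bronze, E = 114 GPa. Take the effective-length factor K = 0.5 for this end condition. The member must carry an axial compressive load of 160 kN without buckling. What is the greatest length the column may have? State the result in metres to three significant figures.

L_max ≈ 3.32 m

I = a⁴/12 = 46.6⁴/12 = 3.930×10^5 mm⁴
I = 3.930×10^-7 m⁴
At the buckling limit P_cr = P = 1.600×10^5 N
From P_cr = π²EI/(K·L)²:  L = (1/K)·√(π²EI/P_cr) = (1/0.5)·√(π²×1.14×10^11×3.930×10^-7/1.600×10^5)
L = 3.32 m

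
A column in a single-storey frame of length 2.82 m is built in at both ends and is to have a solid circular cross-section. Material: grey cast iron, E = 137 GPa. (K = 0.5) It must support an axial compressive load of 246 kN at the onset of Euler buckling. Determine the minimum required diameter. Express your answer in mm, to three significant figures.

L_e = K·L = 0.5 × 2.82 = 1.410 m
Required I = P_cr·L_e²/(π²E) = 2.460×10^5 × 1.410² / (π² × 1.37×10^11) = 3.617×10^-7 m⁴
I_req = 3.617×10^5 mm⁴
Solid circle: I = πd⁴/64  ⇒  d = (64I/π)^(1/4) = (64×3.617×10^5/π)^(1/4) = 52.1 mm

d ≈ 52.1 mm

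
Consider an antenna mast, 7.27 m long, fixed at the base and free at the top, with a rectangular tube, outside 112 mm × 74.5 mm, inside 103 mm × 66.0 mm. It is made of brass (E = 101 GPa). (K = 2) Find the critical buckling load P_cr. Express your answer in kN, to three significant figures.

Weak-axis I_min = (h_o·b_o³ − h_i·b_i³)/12 with b_o = 74.5, b_i = 66.00 mm (shorter outer/inner sides).
I_min = (112×74.5³ − 103.0×66.00³)/12 = 1.392×10^6 mm⁴
I = 1.392×10^6 mm⁴ = 1.392×10^-6 m⁴
Effective length L_e = K·L = 2 × 7.27 = 14.54 m
P_cr = π²EI / L_e² = π² × 101×10⁹ × 1.392×10^-6 / 14.54² = 6.562×10^3 N

P_cr ≈ 6.56 kN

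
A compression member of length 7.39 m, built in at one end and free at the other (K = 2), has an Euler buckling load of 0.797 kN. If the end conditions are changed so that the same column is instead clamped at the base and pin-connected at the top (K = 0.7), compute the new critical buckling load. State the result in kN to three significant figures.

P_cr ∝ 1/K², so P_cr,new = P_cr,old × (K_old/K_new)² = 0.797 × (2/0.7)²
= 0.797 × 8.163 = 6.51 kN

P_cr ≈ 6.51 kN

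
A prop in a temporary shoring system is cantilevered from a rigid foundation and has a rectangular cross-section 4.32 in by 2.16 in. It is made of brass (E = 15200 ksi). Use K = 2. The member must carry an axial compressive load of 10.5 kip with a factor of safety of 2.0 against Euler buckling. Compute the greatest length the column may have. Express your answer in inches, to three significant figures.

L_max ≈ 80.5 in

Buckling occurs about the weak axis: I_min = h·b³/12 with b = 2.16 in (the shorter side).
I_min = 4.32×2.16³/12 = 3.628 in⁴
Required critical load P_cr = n·P = 2.0 × 10.5 = 21.00 kip = 2.100×10^4 lb
From P_cr = π²EI/(K·L)²:  L = (1/K)·√(π²EI/P_cr) = (1/2)·√(π²×1.52×10^7×3.628/2.100×10^4)
L = 80.5 in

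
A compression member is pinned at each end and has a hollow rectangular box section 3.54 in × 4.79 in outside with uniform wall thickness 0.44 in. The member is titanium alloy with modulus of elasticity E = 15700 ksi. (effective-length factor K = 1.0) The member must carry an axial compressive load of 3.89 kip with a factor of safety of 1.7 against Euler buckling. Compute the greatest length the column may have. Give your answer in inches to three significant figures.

L_max ≈ 521 in

Inner dimensions: h_i = 4.79 − 2×0.44 = 3.910 in, b_i = 3.54 − 2×0.44 = 2.660 in
Weak-axis I_min = (h_o·b_o³ − h_i·b_i³)/12 with b_o = 3.54, b_i = 2.660 in (shorter outer/inner sides).
I_min = (4.79×3.54³ − 3.910×2.660³)/12 = 11.58 in⁴
Required critical load P_cr = n·P = 1.7 × 3.89 = 6.613 kip = 6.613×10^3 lb
From P_cr = π²EI/(K·L)²:  L = (1/K)·√(π²EI/P_cr) = (1/1)·√(π²×1.57×10^7×11.58/6.613×10^3)
L = 521 in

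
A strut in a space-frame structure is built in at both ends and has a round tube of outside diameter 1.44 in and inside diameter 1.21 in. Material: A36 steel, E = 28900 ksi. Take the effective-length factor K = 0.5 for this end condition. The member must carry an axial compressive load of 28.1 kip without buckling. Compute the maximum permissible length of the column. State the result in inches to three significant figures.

d_o = 1.44 in, d_i = 1.21 in
I = π(d_o⁴ − d_i⁴)/64 = π(1.44⁴ − 1.210⁴)/64 = 0.1058 in⁴
At the buckling limit P_cr = P = 2.810×10^4 lb
From P_cr = π²EI/(K·L)²:  L = (1/K)·√(π²EI/P_cr) = (1/0.5)·√(π²×2.89×10^7×0.1058/2.810×10^4)
L = 65.6 in

L_max ≈ 65.6 in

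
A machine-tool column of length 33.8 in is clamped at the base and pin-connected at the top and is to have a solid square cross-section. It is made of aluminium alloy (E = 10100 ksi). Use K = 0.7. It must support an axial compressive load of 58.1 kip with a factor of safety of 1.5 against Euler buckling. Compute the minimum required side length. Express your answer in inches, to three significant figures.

a ≈ 1.56 in

Required P_cr = n·P = 1.5 × 58.1 = 87.15 kip
L_e = K·L = 0.7 × 33.8 = 23.66 in
Required I = P_cr·L_e²/(π²E) = 8.715×10^4 × 23.66² / (π² × 1.01×10^7) = 0.4894 in⁴
Solid square: I = a⁴/12  ⇒  a = (12I)^(1/4) = (12×0.4894)^(1/4) = 1.56 in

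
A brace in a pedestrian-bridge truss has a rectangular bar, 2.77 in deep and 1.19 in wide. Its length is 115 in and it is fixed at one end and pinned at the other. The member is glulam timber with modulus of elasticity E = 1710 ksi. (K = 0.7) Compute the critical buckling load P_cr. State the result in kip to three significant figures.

P_cr ≈ 1.01 kip

Buckling occurs about the weak axis: I_min = h·b³/12 with b = 1.19 in (the shorter side).
I_min = 2.77×1.19³/12 = 0.3890 in⁴
Effective length L_e = K·L = 0.7 × 115 = 80.50 in
P_cr = π²EI / L_e² = π² × 1710×10³ × 0.3890 / 80.50² = 1.013×10^3 lb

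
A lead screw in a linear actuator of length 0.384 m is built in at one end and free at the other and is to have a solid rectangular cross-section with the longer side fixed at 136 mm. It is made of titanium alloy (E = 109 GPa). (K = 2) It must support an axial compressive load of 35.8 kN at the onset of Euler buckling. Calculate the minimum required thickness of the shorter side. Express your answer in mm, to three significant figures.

L_e = K·L = 2 × 0.384 = 0.7680 m
Required I = P_cr·L_e²/(π²E) = 3.580×10^4 × 0.7680² / (π² × 1.09×10^11) = 1.963×10^-8 m⁴
I_req = 1.963×10^4 mm⁴
Rectangle, weak axis: I_min = h·b³/12 with h = 136 mm fixed  ⇒  b = (12I/h)^(1/3) = 12.0 mm

b ≈ 12.0 mm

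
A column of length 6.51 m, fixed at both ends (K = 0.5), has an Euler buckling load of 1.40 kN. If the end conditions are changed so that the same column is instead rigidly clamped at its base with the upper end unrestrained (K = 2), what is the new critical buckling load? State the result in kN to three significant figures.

P_cr ≈ 0.0875 kN

P_cr ∝ 1/K², so P_cr,new = P_cr,old × (K_old/K_new)² = 1.40 × (0.5/2)²
= 1.40 × 0.06250 = 0.0875 kN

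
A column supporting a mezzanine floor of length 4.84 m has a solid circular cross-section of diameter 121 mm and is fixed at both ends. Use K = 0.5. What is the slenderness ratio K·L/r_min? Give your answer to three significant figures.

I = πd⁴/64 = π×121⁴/64 = 1.052×10^7 mm⁴
A = 1.150×10^4 mm²;  r_min = √(I/A) = √(1.052×10^7/1.150×10^4) = 30.25 mm
L_e = K·L = 0.5 × 4.84 m = 2.420 m = 2420.0 mm
λ = L_e / r_min = 2420.0 / 30.25 = 80.0

λ ≈ 80.0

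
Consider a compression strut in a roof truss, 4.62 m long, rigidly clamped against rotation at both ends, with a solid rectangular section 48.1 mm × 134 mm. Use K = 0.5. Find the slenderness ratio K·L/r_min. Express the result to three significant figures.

λ ≈ 166

Buckling occurs about the weak axis: I_min = h·b³/12 with b = 48.1 mm (the shorter side).
I_min = 134×48.1³/12 = 1.243×10^6 mm⁴
A = 6.445×10^3 mm²;  r_min = √(I/A) = √(1.243×10^6/6.445×10^3) = 13.89 mm
L_e = K·L = 0.5 × 4.62 m = 2.310 m = 2310.0 mm
λ = L_e / r_min = 2310.0 / 13.89 = 166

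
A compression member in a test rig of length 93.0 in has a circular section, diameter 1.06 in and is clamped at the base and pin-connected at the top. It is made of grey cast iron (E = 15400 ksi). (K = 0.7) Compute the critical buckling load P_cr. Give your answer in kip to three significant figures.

I = πd⁴/64 = π×1.06⁴/64 = 6.197×10^-2 in⁴
Effective length L_e = K·L = 0.7 × 93.0 = 65.10 in
P_cr = π²EI / L_e² = π² × 15400×10³ × 6.197×10^-2 / 65.10² = 2.223×10^3 lb

P_cr ≈ 2.22 kip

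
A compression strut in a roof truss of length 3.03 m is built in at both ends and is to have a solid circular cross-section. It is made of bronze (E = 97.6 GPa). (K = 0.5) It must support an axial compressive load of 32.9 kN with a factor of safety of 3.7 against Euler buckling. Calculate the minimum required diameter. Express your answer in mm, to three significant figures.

Required P_cr = n·P = 3.7 × 32.9 = 121.7 kN
L_e = K·L = 0.5 × 3.03 = 1.515 m
Required I = P_cr·L_e²/(π²E) = 1.217×10^5 × 1.515² / (π² × 9.76×10^10) = 2.901×10^-7 m⁴
I_req = 2.901×10^5 mm⁴
Solid circle: I = πd⁴/64  ⇒  d = (64I/π)^(1/4) = (64×2.901×10^5/π)^(1/4) = 49.3 mm

d ≈ 49.3 mm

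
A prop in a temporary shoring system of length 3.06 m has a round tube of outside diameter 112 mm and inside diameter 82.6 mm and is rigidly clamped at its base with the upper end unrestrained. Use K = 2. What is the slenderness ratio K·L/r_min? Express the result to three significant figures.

λ ≈ 176

d_o = 112 mm, d_i = 82.6 mm
I = π(d_o⁴ − d_i⁴)/64 = π(112⁴ − 82.60⁴)/64 = 5.439×10^6 mm⁴
A = 4.493×10^3 mm²;  r_min = √(I/A) = √(5.439×10^6/4.493×10^3) = 34.79 mm
L_e = K·L = 2 × 3.06 m = 6.120 m = 6120.0 mm
λ = L_e / r_min = 6120.0 / 34.79 = 176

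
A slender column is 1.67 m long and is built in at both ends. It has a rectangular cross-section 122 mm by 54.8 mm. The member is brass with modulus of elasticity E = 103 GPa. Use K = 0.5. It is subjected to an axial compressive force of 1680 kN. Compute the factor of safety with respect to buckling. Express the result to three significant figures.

n ≈ 1.45

Buckling occurs about the weak axis: I_min = h·b³/12 with b = 54.8 mm (the shorter side).
I_min = 122×54.8³/12 = 1.673×10^6 mm⁴
I = 1.673×10^6 mm⁴ = 1.673×10^-6 m⁴
Effective length L_e = K·L = 0.5 × 1.67 = 0.8350 m
P_cr = π²EI / L_e² = π² × 103×10⁹ × 1.673×10^-6 / 0.8350² = 2.439×10^6 N
Factor of safety n = P_cr / P = 2439.4 / 1680 = 1.45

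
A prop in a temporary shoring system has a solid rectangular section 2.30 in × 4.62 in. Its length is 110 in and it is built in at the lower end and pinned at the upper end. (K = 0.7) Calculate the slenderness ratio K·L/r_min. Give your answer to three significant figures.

λ ≈ 116

For a rectangle r_min = b/√12 = 2.30/√12 = 0.6640 in
L_e = K·L = 0.7 × 110 = 77.00 in
λ = L_e / r_min = 77.000 / 0.6640 = 116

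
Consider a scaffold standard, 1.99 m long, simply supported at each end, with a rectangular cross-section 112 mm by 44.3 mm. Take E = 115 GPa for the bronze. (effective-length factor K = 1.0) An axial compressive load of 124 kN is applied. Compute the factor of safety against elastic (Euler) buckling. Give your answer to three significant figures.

Buckling occurs about the weak axis: I_min = h·b³/12 with b = 44.3 mm (the shorter side).
I_min = 112×44.3³/12 = 8.114×10^5 mm⁴
I = 8.114×10^5 mm⁴ = 8.114×10^-7 m⁴
Effective length L_e = K·L = 1 × 1.99 = 1.990 m
P_cr = π²EI / L_e² = π² × 115×10⁹ × 8.114×10^-7 / 1.990² = 2.326×10^5 N
Factor of safety n = P_cr / P = 232.56 / 124 = 1.88

n ≈ 1.88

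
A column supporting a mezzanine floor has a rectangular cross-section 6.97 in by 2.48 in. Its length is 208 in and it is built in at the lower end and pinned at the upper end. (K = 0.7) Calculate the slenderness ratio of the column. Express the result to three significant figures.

λ ≈ 203

For a rectangle r_min = b/√12 = 2.48/√12 = 0.7159 in
L_e = K·L = 0.7 × 208 = 145.6 in
λ = L_e / r_min = 145.60 / 0.7159 = 203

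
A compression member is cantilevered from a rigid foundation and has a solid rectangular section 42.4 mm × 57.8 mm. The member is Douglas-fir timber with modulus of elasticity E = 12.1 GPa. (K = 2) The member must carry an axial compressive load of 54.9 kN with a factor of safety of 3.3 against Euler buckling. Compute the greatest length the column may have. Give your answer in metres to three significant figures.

L_max ≈ 0.246 m

Buckling occurs about the weak axis: I_min = h·b³/12 with b = 42.4 mm (the shorter side).
I_min = 57.8×42.4³/12 = 3.672×10^5 mm⁴
I = 3.672×10^-7 m⁴
Required critical load P_cr = n·P = 3.3 × 54.9 = 181.2 kN = 1.812×10^5 N
From P_cr = π²EI/(K·L)²:  L = (1/K)·√(π²EI/P_cr) = (1/2)·√(π²×1.21×10^10×3.672×10^-7/1.812×10^5)
L = 0.246 m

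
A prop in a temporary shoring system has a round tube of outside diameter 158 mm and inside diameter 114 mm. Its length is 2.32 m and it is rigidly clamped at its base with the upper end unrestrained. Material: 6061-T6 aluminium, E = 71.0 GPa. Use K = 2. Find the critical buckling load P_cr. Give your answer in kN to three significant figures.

P_cr ≈ 726 kN

d_o = 158 mm, d_i = 114 mm
I = π(d_o⁴ − d_i⁴)/64 = π(158⁴ − 114.0⁴)/64 = 2.230×10^7 mm⁴
I = 2.230×10^7 mm⁴ = 2.230×10^-5 m⁴
Effective length L_e = K·L = 2 × 2.32 = 4.640 m
P_cr = π²EI / L_e² = π² × 71.0×10⁹ × 2.230×10^-5 / 4.640² = 7.258×10^5 N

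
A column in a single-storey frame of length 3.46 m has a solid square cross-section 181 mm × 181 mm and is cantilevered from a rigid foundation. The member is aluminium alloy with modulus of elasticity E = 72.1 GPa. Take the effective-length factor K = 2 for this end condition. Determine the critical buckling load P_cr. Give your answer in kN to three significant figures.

I = a⁴/12 = 181⁴/12 = 8.944×10^7 mm⁴
I = 8.944×10^7 mm⁴ = 8.944×10^-5 m⁴
Effective length L_e = K·L = 2 × 3.46 = 6.920 m
P_cr = π²EI / L_e² = π² × 72.1×10⁹ × 8.944×10^-5 / 6.920² = 1.329×10^6 N

P_cr ≈ 1330 kN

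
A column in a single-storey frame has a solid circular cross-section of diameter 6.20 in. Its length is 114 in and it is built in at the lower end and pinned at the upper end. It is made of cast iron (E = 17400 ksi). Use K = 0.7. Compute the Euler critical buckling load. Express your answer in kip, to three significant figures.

P_cr ≈ 1960 kip

I = πd⁴/64 = π×6.20⁴/64 = 72.53 in⁴
Effective length L_e = K·L = 0.7 × 114 = 79.80 in
P_cr = π²EI / L_e² = π² × 17400×10³ × 72.53 / 79.80² = 1.956×10^6 lb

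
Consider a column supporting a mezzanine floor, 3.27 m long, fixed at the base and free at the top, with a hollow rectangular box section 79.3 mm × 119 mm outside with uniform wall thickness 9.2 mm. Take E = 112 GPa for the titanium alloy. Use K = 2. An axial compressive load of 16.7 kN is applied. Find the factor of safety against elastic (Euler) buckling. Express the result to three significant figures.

n ≈ 4.72

Inner dimensions: h_i = 119 − 2×9.2 = 100.6 mm, b_i = 79.3 − 2×9.2 = 60.90 mm
Weak-axis I_min = (h_o·b_o³ − h_i·b_i³)/12 with b_o = 79.3, b_i = 60.90 mm (shorter outer/inner sides).
I_min = (119×79.3³ − 100.6×60.90³)/12 = 3.052×10^6 mm⁴
I = 3.052×10^6 mm⁴ = 3.052×10^-6 m⁴
Effective length L_e = K·L = 2 × 3.27 = 6.540 m
P_cr = π²EI / L_e² = π² × 112×10⁹ × 3.052×10^-6 / 6.540² = 7.887×10^4 N
Factor of safety n = P_cr / P = 78.869 / 16.7 = 4.72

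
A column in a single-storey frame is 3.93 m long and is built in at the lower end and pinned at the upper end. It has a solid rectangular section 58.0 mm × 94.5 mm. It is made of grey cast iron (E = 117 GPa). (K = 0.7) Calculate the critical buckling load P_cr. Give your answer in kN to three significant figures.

P_cr ≈ 234 kN

Buckling occurs about the weak axis: I_min = h·b³/12 with b = 58.0 mm (the shorter side).
I_min = 94.5×58.0³/12 = 1.537×10^6 mm⁴
I = 1.537×10^6 mm⁴ = 1.537×10^-6 m⁴
Effective length L_e = K·L = 0.7 × 3.93 = 2.751 m
P_cr = π²EI / L_e² = π² × 117×10⁹ × 1.537×10^-6 / 2.751² = 2.344×10^5 N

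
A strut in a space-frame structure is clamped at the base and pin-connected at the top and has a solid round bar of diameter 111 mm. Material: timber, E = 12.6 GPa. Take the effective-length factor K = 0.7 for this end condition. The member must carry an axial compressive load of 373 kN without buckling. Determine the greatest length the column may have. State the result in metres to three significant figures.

I = πd⁴/64 = π×111⁴/64 = 7.452×10^6 mm⁴
I = 7.452×10^-6 m⁴
At the buckling limit P_cr = P = 3.730×10^5 N
From P_cr = π²EI/(K·L)²:  L = (1/K)·√(π²EI/P_cr) = (1/0.7)·√(π²×1.26×10^10×7.452×10^-6/3.730×10^5)
L = 2.25 m

L_max ≈ 2.25 m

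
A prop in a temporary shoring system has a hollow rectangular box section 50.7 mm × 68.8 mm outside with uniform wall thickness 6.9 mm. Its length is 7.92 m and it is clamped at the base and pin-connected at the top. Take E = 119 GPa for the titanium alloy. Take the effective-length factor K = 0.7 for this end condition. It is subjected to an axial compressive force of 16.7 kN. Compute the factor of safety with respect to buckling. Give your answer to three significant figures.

Inner dimensions: h_i = 68.8 − 2×6.9 = 55.00 mm, b_i = 50.7 − 2×6.9 = 36.90 mm
Weak-axis I_min = (h_o·b_o³ − h_i·b_i³)/12 with b_o = 50.7, b_i = 36.90 mm (shorter outer/inner sides).
I_min = (68.8×50.7³ − 55.00×36.90³)/12 = 5.169×10^5 mm⁴
I = 5.169×10^5 mm⁴ = 5.169×10^-7 m⁴
Effective length L_e = K·L = 0.7 × 7.92 = 5.544 m
P_cr = π²EI / L_e² = π² × 119×10⁹ × 5.169×10^-7 / 5.544² = 1.975×10^4 N
Factor of safety n = P_cr / P = 19.752 / 16.7 = 1.18

n ≈ 1.18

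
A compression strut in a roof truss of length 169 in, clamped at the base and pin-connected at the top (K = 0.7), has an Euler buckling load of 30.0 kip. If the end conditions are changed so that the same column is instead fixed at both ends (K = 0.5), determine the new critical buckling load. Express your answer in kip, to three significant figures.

P_cr ∝ 1/K², so P_cr,new = P_cr,old × (K_old/K_new)² = 30.0 × (0.7/0.5)²
= 30.0 × 1.960 = 58.8 kip

P_cr ≈ 58.8 kip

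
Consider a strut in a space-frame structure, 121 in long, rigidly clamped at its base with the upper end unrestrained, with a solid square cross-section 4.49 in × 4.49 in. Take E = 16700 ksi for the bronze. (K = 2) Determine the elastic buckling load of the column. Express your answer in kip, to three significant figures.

I = a⁴/12 = 4.49⁴/12 = 33.87 in⁴
Effective length L_e = K·L = 2 × 121 = 242.0 in
P_cr = π²EI / L_e² = π² × 16700×10³ × 33.87 / 242.0² = 9.532×10^4 lb

P_cr ≈ 95.3 kip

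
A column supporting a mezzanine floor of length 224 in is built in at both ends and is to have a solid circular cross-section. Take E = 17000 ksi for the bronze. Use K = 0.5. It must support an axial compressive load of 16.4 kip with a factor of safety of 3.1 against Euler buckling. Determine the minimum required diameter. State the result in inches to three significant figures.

Required P_cr = n·P = 3.1 × 16.4 = 50.84 kip
L_e = K·L = 0.5 × 224 = 112.0 in
Required I = P_cr·L_e²/(π²E) = 5.084×10^4 × 112.0² / (π² × 1.70×10^7) = 3.801 in⁴
Solid circle: I = πd⁴/64  ⇒  d = (64I/π)^(1/4) = (64×3.801/π)^(1/4) = 2.97 in

d ≈ 2.97 in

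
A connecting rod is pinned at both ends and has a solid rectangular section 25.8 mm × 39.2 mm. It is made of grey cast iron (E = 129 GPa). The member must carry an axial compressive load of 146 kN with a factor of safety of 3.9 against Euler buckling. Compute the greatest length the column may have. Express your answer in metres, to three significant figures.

Buckling occurs about the weak axis: I_min = h·b³/12 with b = 25.8 mm (the shorter side).
I_min = 39.2×25.8³/12 = 5.610×10^4 mm⁴
I = 5.610×10^-8 m⁴
Required critical load P_cr = n·P = 3.9 × 146 = 569.4 kN = 5.694×10^5 N
From P_cr = π²EI/(K·L)²:  L = (1/K)·√(π²EI/P_cr) = (1/1)·√(π²×1.29×10^11×5.610×10^-8/5.694×10^5)
L = 0.354 m

L_max ≈ 0.354 m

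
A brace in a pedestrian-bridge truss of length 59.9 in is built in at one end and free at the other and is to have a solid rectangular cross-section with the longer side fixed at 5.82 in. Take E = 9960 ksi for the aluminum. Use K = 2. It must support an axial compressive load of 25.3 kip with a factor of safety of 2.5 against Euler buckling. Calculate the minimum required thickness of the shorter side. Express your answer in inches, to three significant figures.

b ≈ 2.67 in

Required P_cr = n·P = 2.5 × 25.3 = 63.25 kip
L_e = K·L = 2 × 59.9 = 119.8 in
Required I = P_cr·L_e²/(π²E) = 6.325×10^4 × 119.8² / (π² × 9.96×10^6) = 9.235 in⁴
Rectangle, weak axis: I_min = h·b³/12 with h = 5.82 in fixed  ⇒  b = (12I/h)^(1/3) = 2.67 in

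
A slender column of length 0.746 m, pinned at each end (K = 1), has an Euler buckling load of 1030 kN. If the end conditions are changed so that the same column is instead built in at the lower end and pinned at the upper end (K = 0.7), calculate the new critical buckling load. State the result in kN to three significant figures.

P_cr ∝ 1/K², so P_cr,new = P_cr,old × (K_old/K_new)² = 1030 × (1/0.7)²
= 1030 × 2.041 = 2100 kN

P_cr ≈ 2100 kN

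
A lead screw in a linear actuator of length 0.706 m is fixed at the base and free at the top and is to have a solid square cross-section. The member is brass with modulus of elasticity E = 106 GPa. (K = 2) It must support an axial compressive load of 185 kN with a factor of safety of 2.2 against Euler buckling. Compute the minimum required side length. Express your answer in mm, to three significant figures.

a ≈ 55.2 mm

Required P_cr = n·P = 2.2 × 185 = 407.0 kN
L_e = K·L = 2 × 0.706 = 1.412 m
Required I = P_cr·L_e²/(π²E) = 4.070×10^5 × 1.412² / (π² × 1.06×10^11) = 7.756×10^-7 m⁴
I_req = 7.756×10^5 mm⁴
Solid square: I = a⁴/12  ⇒  a = (12I)^(1/4) = (12×7.756×10^5)^(1/4) = 55.2 mm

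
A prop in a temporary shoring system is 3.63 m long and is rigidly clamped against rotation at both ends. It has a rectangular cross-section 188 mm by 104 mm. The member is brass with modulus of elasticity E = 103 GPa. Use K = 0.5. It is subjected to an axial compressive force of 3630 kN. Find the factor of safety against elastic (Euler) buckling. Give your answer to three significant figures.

Buckling occurs about the weak axis: I_min = h·b³/12 with b = 104 mm (the shorter side).
I_min = 188×104³/12 = 1.762×10^7 mm⁴
I = 1.762×10^7 mm⁴ = 1.762×10^-5 m⁴
Effective length L_e = K·L = 0.5 × 3.63 = 1.815 m
P_cr = π²EI / L_e² = π² × 103×10⁹ × 1.762×10^-5 / 1.815² = 5.438×10^6 N
Factor of safety n = P_cr / P = 5438.3 / 3630 = 1.50

n ≈ 1.50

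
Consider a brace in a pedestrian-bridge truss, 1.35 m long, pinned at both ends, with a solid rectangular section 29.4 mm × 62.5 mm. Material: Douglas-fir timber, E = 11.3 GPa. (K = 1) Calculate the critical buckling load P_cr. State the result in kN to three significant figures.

P_cr ≈ 8.10 kN

Buckling occurs about the weak axis: I_min = h·b³/12 with b = 29.4 mm (the shorter side).
I_min = 62.5×29.4³/12 = 1.324×10^5 mm⁴
I = 1.324×10^5 mm⁴ = 1.324×10^-7 m⁴
Effective length L_e = K·L = 1 × 1.35 = 1.350 m
P_cr = π²EI / L_e² = π² × 11.3×10⁹ × 1.324×10^-7 / 1.350² = 8.099×10^3 N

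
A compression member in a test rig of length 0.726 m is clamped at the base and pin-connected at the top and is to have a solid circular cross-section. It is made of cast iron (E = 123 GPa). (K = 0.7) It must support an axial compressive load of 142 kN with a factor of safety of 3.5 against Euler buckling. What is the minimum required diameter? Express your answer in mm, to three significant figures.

d ≈ 38.3 mm

Required P_cr = n·P = 3.5 × 142 = 497.0 kN
L_e = K·L = 0.7 × 0.726 = 0.5082 m
Required I = P_cr·L_e²/(π²E) = 4.970×10^5 × 0.5082² / (π² × 1.23×10^11) = 1.057×10^-7 m⁴
I_req = 1.057×10^5 mm⁴
Solid circle: I = πd⁴/64  ⇒  d = (64I/π)^(1/4) = (64×1.057×10^5/π)^(1/4) = 38.3 mm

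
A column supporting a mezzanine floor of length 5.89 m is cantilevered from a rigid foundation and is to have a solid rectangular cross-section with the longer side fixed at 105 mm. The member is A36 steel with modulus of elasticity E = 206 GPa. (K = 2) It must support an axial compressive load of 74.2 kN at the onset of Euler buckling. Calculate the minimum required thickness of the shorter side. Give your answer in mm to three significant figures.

b ≈ 83.3 mm

L_e = K·L = 2 × 5.89 = 11.78 m
Required I = P_cr·L_e²/(π²E) = 7.420×10^4 × 11.78² / (π² × 2.06×10^11) = 5.064×10^-6 m⁴
I_req = 5.064×10^6 mm⁴
Rectangle, weak axis: I_min = h·b³/12 with h = 105 mm fixed  ⇒  b = (12I/h)^(1/3) = 83.3 mm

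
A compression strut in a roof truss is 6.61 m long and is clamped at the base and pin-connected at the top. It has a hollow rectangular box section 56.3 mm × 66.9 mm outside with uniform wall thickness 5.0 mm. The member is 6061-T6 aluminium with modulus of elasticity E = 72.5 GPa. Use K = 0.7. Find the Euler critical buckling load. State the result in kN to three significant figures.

Inner dimensions: h_i = 66.9 − 2×5.0 = 56.90 mm, b_i = 56.3 − 2×5.0 = 46.30 mm
Weak-axis I_min = (h_o·b_o³ − h_i·b_i³)/12 with b_o = 56.3, b_i = 46.30 mm (shorter outer/inner sides).
I_min = (66.9×56.3³ − 56.90×46.30³)/12 = 5.243×10^5 mm⁴
I = 5.243×10^5 mm⁴ = 5.243×10^-7 m⁴
Effective length L_e = K·L = 0.7 × 6.61 = 4.627 m
P_cr = π²EI / L_e² = π² × 72.5×10⁹ × 5.243×10^-7 / 4.627² = 1.752×10^4 N

P_cr ≈ 17.5 kN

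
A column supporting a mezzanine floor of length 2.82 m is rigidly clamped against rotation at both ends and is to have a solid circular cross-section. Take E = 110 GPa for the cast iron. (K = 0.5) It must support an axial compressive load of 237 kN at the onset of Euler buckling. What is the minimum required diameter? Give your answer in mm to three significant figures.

L_e = K·L = 0.5 × 2.82 = 1.410 m
Required I = P_cr·L_e²/(π²E) = 2.370×10^5 × 1.410² / (π² × 1.10×10^11) = 4.340×10^-7 m⁴
I_req = 4.340×10^5 mm⁴
Solid circle: I = πd⁴/64  ⇒  d = (64I/π)^(1/4) = (64×4.340×10^5/π)^(1/4) = 54.5 mm

d ≈ 54.5 mm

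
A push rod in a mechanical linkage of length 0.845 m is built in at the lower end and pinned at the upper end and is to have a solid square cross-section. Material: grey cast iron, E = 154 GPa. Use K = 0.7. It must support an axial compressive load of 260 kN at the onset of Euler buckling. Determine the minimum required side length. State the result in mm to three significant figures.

a ≈ 29.1 mm

L_e = K·L = 0.7 × 0.845 = 0.5915 m
Required I = P_cr·L_e²/(π²E) = 2.600×10^5 × 0.5915² / (π² × 1.54×10^11) = 5.985×10^-8 m⁴
I_req = 5.985×10^4 mm⁴
Solid square: I = a⁴/12  ⇒  a = (12I)^(1/4) = (12×5.985×10^4)^(1/4) = 29.1 mm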